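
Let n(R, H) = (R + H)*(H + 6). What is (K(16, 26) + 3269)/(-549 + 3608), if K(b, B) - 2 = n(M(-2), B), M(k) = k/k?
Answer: 4135/3059 ≈ 1.3517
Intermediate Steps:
M(k) = 1
n(R, H) = (6 + H)*(H + R) (n(R, H) = (H + R)*(6 + H) = (6 + H)*(H + R))
K(b, B) = 8 + B**2 + 7*B (K(b, B) = 2 + (B**2 + 6*B + 6*1 + B*1) = 2 + (B**2 + 6*B + 6 + B) = 2 + (6 + B**2 + 7*B) = 8 + B**2 + 7*B)
(K(16, 26) + 3269)/(-549 + 3608) = ((8 + 26**2 + 7*26) + 3269)/(-549 + 3608) = ((8 + 676 + 182) + 3269)/3059 = (866 + 3269)*(1/3059) = 4135*(1/3059) = 4135/3059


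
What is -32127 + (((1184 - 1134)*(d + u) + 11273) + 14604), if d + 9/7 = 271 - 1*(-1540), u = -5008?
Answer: -1163150/7 ≈ -1.6616e+5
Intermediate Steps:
d = 12668/7 (d = -9/7 + (271 - 1*(-1540)) = -9/7 + (271 + 1540) = -9/7 + 1811 = 12668/7 ≈ 1809.7)
-32127 + (((1184 - 1134)*(d + u) + 11273) + 14604) = -32127 + (((1184 - 1134)*(12668/7 - 5008) + 11273) + 14604) = -32127 + ((50*(-22388/7) + 11273) + 14604) = -32127 + ((-1119400/7 + 11273) + 14604) = -32127 + (-1040489/7 + 14604) = -32127 - 938261/7 = -1163150/7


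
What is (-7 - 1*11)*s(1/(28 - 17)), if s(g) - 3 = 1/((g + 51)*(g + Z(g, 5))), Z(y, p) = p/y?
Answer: -3065511/56762 ≈ -54.006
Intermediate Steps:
s(g) = 3 + 1/((51 + g)*(g + 5/g)) (s(g) = 3 + 1/((g + 51)*(g + 5/g)) = 3 + 1/((51 + g)*(g + 5/g)))
(-7 - 1*11)*s(1/(28 - 17)) = (-7 - 1*11)*((765 + (16 + 3*(1/(28 - 17))² + 153/(28 - 17))/(28 - 17))/(255 + (5 + (1/(28 - 17))² + 51/(28 - 17))/(28 - 17))) = (-7 - 11)*((765 + (16 + 3*(1/11)² + 153/11)/11)/(255 + (5 + (1/11)² + 51/11)/11)) = -18*(765 + (16 + 3*(1/11)² + 153*(1/11))/11)/(255 + (5 + (1/11)² + 51*(1/11))/11) = -18*(765 + (16 + 3*(1/121) + 153/11)/11)/(255 + (5 + 1/121 + 51/11)/11) = -18*(765 + (16 + 3/121 + 153/11)/11)/(255 + (1/11)*(1167/121)) = -18*(765 + (1/11)*(3622/121))/(255 + 1167/1331) = -18*(765 + 3622/1331)/340572/1331 = -3993*1021837/(56762*1331) = -18*1021837/340572 = -3065511/56762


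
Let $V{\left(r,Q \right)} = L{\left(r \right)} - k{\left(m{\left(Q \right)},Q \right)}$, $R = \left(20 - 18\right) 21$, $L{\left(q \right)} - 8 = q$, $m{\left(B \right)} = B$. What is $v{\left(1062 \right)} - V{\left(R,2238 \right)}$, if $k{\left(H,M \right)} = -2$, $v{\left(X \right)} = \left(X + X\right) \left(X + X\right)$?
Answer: $4511324$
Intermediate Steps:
$L{\left(q \right)} = 8 + q$
$v{\left(X \right)} = 4 X^{2}$ ($v{\left(X \right)} = 2 X 2 X = 4 X^{2}$)
$R = 42$ ($R = 2 \cdot 21 = 42$)
$V{\left(r,Q \right)} = 10 + r$ ($V{\left(r,Q \right)} = \left(8 + r\right) - -2 = \left(8 + r\right) + 2 = 10 + r$)
$v{\left(1062 \right)} - V{\left(R,2238 \right)} = 4 \cdot 1062^{2} - \left(10 + 42\right) = 4 \cdot 1127844 - 52 = 4511376 - 52 = 4511324$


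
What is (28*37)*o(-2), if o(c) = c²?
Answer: 4144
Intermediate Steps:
(28*37)*o(-2) = (28*37)*(-2)² = 1036*4 = 4144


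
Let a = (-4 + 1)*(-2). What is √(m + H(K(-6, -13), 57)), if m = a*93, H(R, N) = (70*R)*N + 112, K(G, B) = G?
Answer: I*√23270 ≈ 152.55*I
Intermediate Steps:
a = 6 (a = -3*(-2) = 6)
H(R, N) = 112 + 70*N*R (H(R, N) = 70*N*R + 112 = 112 + 70*N*R)
m = 558 (m = 6*93 = 558)
√(m + H(K(-6, -13), 57)) = √(558 + (112 + 70*57*(-6))) = √(558 + (112 - 23940)) = √(558 - 23828) = √(-23270) = I*√23270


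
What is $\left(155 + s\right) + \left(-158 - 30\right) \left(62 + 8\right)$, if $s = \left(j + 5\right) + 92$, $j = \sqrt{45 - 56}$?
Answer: $-12908 + i \sqrt{11} \approx -12908.0 + 3.3166 i$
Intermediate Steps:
$j = i \sqrt{11}$ ($j = \sqrt{-11} = i \sqrt{11} \approx 3.3166 i$)
$s = 97 + i \sqrt{11}$ ($s = \left(i \sqrt{11} + 5\right) + 92 = \left(5 + i \sqrt{11}\right) + 92 = 97 + i \sqrt{11} \approx 97.0 + 3.3166 i$)
$\left(155 + s\right) + \left(-158 - 30\right) \left(62 + 8\right) = \left(155 + \left(97 + i \sqrt{11}\right)\right) + \left(-158 - 30\right) \left(62 + 8\right) = \left(252 + i \sqrt{11}\right) - 13160 = -12908 + i \sqrt{11}$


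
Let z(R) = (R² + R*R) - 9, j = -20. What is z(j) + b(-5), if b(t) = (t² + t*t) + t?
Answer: 836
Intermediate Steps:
z(R) = -9 + 2*R² (z(R) = (R² + R²) - 9 = 2*R² - 9 = -9 + 2*R²)
b(t) = t + 2*t² (b(t) = (t² + t²) + t = 2*t² + t = t + 2*t²)
z(j) + b(-5) = (-9 + 2*(-20)²) - 5*(1 + 2*(-5)) = (-9 + 2*400) - 5*(1 - 10) = (-9 + 800) - 5*(-9) = 791 + 45 = 836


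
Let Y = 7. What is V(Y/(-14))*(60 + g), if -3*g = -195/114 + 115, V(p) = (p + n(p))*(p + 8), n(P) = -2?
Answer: -63375/152 ≈ -416.94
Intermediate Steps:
V(p) = (-2 + p)*(8 + p) (V(p) = (p - 2)*(p + 8) = (-2 + p)*(8 + p))
g = -1435/38 (g = -(-195/114 + 115)/3 = -(-195*1/114 + 115)/3 = -(-65/38 + 115)/3 = -⅓*4305/38 = -1435/38 ≈ -37.763)
V(Y/(-14))*(60 + g) = (-16 + (7/(-14))² + 6*(7/(-14)))*(60 - 1435/38) = (-16 + (7*(-1/14))² + 6*(7*(-1/14)))*(845/38) = (-16 + (-½)² + 6*(-½))*(845/38) = (-16 + ¼ - 3)*(845/38) = -75/4*845/38 = -63375/152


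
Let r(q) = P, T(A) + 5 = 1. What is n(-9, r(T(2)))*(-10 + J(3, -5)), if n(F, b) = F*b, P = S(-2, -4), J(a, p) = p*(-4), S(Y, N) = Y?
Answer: 180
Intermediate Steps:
T(A) = -4 (T(A) = -5 + 1 = -4)
J(a, p) = -4*p
P = -2
r(q) = -2
n(-9, r(T(2)))*(-10 + J(3, -5)) = (-9*(-2))*(-10 - 4*(-5)) = 18*(-10 + 20) = 18*10 = 180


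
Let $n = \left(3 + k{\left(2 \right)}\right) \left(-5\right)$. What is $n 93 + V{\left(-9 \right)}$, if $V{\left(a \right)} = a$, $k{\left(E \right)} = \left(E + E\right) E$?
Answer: $-5124$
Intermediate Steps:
$k{\left(E \right)} = 2 E^{2}$ ($k{\left(E \right)} = 2 E E = 2 E^{2}$)
$n = -55$ ($n = \left(3 + 2 \cdot 2^{2}\right) \left(-5\right) = \left(3 + 2 \cdot 4\right) \left(-5\right) = \left(3 + 8\right) \left(-5\right) = 11 \left(-5\right) = -55$)
$n 93 + V{\left(-9 \right)} = \left(-55\right) 93 - 9 = -5115 - 9 = -5124$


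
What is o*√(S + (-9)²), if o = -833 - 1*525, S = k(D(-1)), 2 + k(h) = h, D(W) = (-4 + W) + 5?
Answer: -1358*√79 ≈ -12070.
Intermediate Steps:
D(W) = 1 + W
k(h) = -2 + h
S = -2 (S = -2 + (1 - 1) = -2 + 0 = -2)
o = -1358 (o = -833 - 525 = -1358)
o*√(S + (-9)²) = -1358*√(-2 + (-9)²) = -1358*√(-2 + 81) = -1358*√79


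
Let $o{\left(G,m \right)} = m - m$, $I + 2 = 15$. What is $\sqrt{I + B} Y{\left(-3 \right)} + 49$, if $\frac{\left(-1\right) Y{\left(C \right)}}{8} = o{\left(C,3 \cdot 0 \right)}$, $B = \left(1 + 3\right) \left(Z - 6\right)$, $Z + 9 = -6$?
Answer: $49$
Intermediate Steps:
$Z = -15$ ($Z = -9 - 6 = -15$)
$I = 13$ ($I = -2 + 15 = 13$)
$B = -84$ ($B = \left(1 + 3\right) \left(-15 - 6\right) = 4 \left(-21\right) = -84$)
$o{\left(G,m \right)} = 0$
$Y{\left(C \right)} = 0$ ($Y{\left(C \right)} = \left(-8\right) 0 = 0$)
$\sqrt{I + B} Y{\left(-3 \right)} + 49 = \sqrt{13 - 84} \cdot 0 + 49 = \sqrt{-71} \cdot 0 + 49 = i \sqrt{71} \cdot 0 + 49 = 0 + 49 = 49$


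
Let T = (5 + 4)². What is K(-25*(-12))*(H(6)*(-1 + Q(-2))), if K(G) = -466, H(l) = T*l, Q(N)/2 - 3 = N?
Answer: -226476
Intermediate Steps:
Q(N) = 6 + 2*N
T = 81 (T = 9² = 81)
H(l) = 81*l
K(-25*(-12))*(H(6)*(-1 + Q(-2))) = -466*81*6*(-1 + (6 + 2*(-2))) = -226476*(-1 + (6 - 4)) = -226476*(-1 + 2) = -226476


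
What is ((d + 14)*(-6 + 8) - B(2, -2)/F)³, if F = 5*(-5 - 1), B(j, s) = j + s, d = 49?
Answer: 2000376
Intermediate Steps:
F = -30 (F = 5*(-6) = -30)
((d + 14)*(-6 + 8) - B(2, -2)/F)³ = ((49 + 14)*(-6 + 8) - (2 - 2)/(-30))³ = (63*2 - 0*(-1)/30)³ = (126 - 1*0)³ = (126 + 0)³ = 126³ = 2000376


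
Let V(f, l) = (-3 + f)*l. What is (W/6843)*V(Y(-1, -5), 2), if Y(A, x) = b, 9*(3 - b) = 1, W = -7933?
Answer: 15866/61587 ≈ 0.25762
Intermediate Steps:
b = 26/9 (b = 3 - 1/9*1 = 3 - 1/9 = 26/9 ≈ 2.8889)
Y(A, x) = 26/9
V(f, l) = l*(-3 + f)
(W/6843)*V(Y(-1, -5), 2) = (-7933/6843)*(2*(-3 + 26/9)) = (-7933*1/6843)*(2*(-1/9)) = -7933/6843*(-2/9) = 15866/61587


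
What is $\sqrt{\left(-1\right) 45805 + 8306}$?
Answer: $i \sqrt{37499} \approx 193.65 i$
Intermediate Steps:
$\sqrt{\left(-1\right) 45805 + 8306} = \sqrt{-45805 + 8306} = \sqrt{-37499} = i \sqrt{37499}$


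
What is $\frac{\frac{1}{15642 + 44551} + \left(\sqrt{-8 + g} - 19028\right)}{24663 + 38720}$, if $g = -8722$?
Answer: $- \frac{1145352403}{3815212919} + \frac{3 i \sqrt{970}}{63383} \approx -0.30021 + 0.0014741 i$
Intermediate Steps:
$\frac{\frac{1}{15642 + 44551} + \left(\sqrt{-8 + g} - 19028\right)}{24663 + 38720} = \frac{\frac{1}{15642 + 44551} - \left(19028 - \sqrt{-8 - 8722}\right)}{24663 + 38720} = \frac{\frac{1}{60193} - \left(19028 - \sqrt{-8730}\right)}{63383} = \left(\frac{1}{60193} - \left(19028 - 3 i \sqrt{970}\right)\right) \frac{1}{63383} = \left(- \frac{1145352403}{60193} + 3 i \sqrt{970}\right) \frac{1}{63383} = - \frac{1145352403}{3815212919} + \frac{3 i \sqrt{970}}{63383}$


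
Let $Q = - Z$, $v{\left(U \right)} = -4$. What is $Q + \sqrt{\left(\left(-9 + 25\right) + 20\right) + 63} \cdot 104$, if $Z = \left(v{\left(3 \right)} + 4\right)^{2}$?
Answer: $312 \sqrt{11} \approx 1034.8$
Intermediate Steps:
$Z = 0$ ($Z = \left(-4 + 4\right)^{2} = 0^{2} = 0$)
$Q = 0$ ($Q = \left(-1\right) 0 = 0$)
$Q + \sqrt{\left(\left(-9 + 25\right) + 20\right) + 63} \cdot 104 = 0 + \sqrt{\left(\left(-9 + 25\right) + 20\right) + 63} \cdot 104 = 0 + \sqrt{\left(16 + 20\right) + 63} \cdot 104 = 0 + \sqrt{36 + 63} \cdot 104 = 0 + \sqrt{99} \cdot 104 = 0 + 3 \sqrt{11} \cdot 104 = 0 + 312 \sqrt{11} = 312 \sqrt{11}$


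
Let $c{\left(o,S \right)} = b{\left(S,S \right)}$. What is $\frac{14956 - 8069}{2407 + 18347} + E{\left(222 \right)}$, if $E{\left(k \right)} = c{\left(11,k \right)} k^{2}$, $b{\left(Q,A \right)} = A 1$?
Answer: $\frac{227070517079}{20754} \approx 1.0941 \cdot 10^{7}$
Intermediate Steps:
$b{\left(Q,A \right)} = A$
$c{\left(o,S \right)} = S$
$E{\left(k \right)} = k^{3}$ ($E{\left(k \right)} = k k^{2} = k^{3}$)
$\frac{14956 - 8069}{2407 + 18347} + E{\left(222 \right)} = \frac{14956 - 8069}{2407 + 18347} + 222^{3} = \frac{6887}{20754} + 10941048 = \frac{227070517079}{20754}$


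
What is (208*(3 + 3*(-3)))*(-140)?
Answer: 174720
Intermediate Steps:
(208*(3 + 3*(-3)))*(-140) = (208*(3 - 9))*(-140) = (208*(-6))*(-140) = -1248*(-140) = 174720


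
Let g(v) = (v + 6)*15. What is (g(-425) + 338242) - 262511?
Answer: 69446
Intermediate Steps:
g(v) = 90 + 15*v (g(v) = (6 + v)*15 = 90 + 15*v)
(g(-425) + 338242) - 262511 = ((90 + 15*(-425)) + 338242) - 262511 = ((90 - 6375) + 338242) - 262511 = (-6285 + 338242) - 262511 = 331957 - 262511 = 69446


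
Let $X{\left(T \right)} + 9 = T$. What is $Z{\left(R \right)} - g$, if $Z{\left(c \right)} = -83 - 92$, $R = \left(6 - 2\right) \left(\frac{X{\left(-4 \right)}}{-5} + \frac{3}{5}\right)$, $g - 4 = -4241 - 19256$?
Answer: $23318$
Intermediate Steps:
$X{\left(T \right)} = -9 + T$
$g = -23493$ ($g = 4 - 23497 = -23493$)
$R = \frac{64}{5}$ ($R = \left(6 - 2\right) \left(\frac{-9 - 4}{-5} + \frac{3}{5}\right) = 4 \left(\left(-13\right) \left(- \frac{1}{5}\right) + 3 \cdot \frac{1}{5}\right) = 4 \left(\frac{13}{5} + \frac{3}{5}\right) = 4 \cdot \frac{16}{5} = \frac{64}{5} \approx 12.8$)
$Z{\left(c \right)} = -175$ ($Z{\left(c \right)} = -83 - 92 = -175$)
$Z{\left(R \right)} - g = -175 - -23493 = -175 + 23493 = 23318$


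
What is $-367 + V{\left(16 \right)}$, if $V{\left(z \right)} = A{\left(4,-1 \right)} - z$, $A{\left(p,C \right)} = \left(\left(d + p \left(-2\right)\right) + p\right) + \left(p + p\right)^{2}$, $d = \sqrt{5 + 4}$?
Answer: $-320$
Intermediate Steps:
$d = 3$ ($d = \sqrt{9} = 3$)
$A{\left(p,C \right)} = 3 - p + 4 p^{2}$ ($A{\left(p,C \right)} = \left(\left(3 + p \left(-2\right)\right) + p\right) + \left(p + p\right)^{2} = \left(\left(3 - 2 p\right) + p\right) + \left(2 p\right)^{2} = \left(3 - p\right) + 4 p^{2} = 3 - p + 4 p^{2}$)
$V{\left(z \right)} = 63 - z$ ($V{\left(z \right)} = \left(3 - 4 + 4 \cdot 4^{2}\right) - z = \left(3 - 4 + 4 \cdot 16\right) - z = \left(3 - 4 + 64\right) - z = 63 - z$)
$-367 + V{\left(16 \right)} = -367 + \left(63 - 16\right) = -367 + 47 = -320$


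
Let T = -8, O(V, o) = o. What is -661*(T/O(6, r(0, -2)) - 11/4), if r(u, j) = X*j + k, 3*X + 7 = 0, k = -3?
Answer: 99811/20 ≈ 4990.5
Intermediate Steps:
X = -7/3 (X = -7/3 + (⅓)*0 = -7/3 + 0 = -7/3 ≈ -2.3333)
r(u, j) = -3 - 7*j/3 (r(u, j) = -7*j/3 - 3 = -3 - 7*j/3)
-661*(T/O(6, r(0, -2)) - 11/4) = -661*(-8/(-3 - 7/3*(-2)) - 11/4) = -661*(-8/(-3 + 14/3) - 11*¼) = -661*(-8/5/3 - 11/4) = -661*(-8*⅗ - 11/4) = -661*(-24/5 - 11/4) = -661*(-151/20) = 99811/20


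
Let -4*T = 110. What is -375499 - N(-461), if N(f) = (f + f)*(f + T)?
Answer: -825896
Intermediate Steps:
T = -55/2 (T = -¼*110 = -55/2 ≈ -27.500)
N(f) = 2*f*(-55/2 + f) (N(f) = (f + f)*(f - 55/2) = (2*f)*(-55/2 + f) = 2*f*(-55/2 + f))
-375499 - N(-461) = -375499 - (-461)*(-55 + 2*(-461)) = -375499 - (-461)*(-55 - 922) = -375499 - (-461)*(-977) = -375499 - 1*450397 = -375499 - 450397 = -825896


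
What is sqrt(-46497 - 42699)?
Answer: 2*I*sqrt(22299) ≈ 298.66*I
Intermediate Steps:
sqrt(-46497 - 42699) = sqrt(-89196) = 2*I*sqrt(22299)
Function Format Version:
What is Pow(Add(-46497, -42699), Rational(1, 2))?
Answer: Mul(2, I, Pow(22299, Rational(1, 2))) ≈ Mul(298.66, I)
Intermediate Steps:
Pow(Add(-46497, -42699), Rational(1, 2)) = Pow(-89196, Rational(1, 2)) = Mul(2, I, Pow(22299, Rational(1, 2)))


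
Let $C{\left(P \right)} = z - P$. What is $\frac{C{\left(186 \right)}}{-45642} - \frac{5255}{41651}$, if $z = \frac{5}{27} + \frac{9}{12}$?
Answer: $- \frac{25071182143}{205311773736} \approx -0.12211$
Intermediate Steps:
$z = \frac{101}{108}$ ($z = 5 \cdot \frac{1}{27} + 9 \cdot \frac{1}{12} = \frac{5}{27} + \frac{3}{4} = \frac{101}{108} \approx 0.93519$)
$C{\left(P \right)} = \frac{101}{108} - P$
$\frac{C{\left(186 \right)}}{-45642} - \frac{5255}{41651} = \frac{\frac{101}{108} - 186}{-45642} - \frac{5255}{41651} = \left(\frac{101}{108} - 186\right) \left(- \frac{1}{45642}\right) - \frac{5255}{41651} = \left(- \frac{19987}{108}\right) \left(- \frac{1}{45642}\right) - \frac{5255}{41651} = \frac{19987}{4929336} - \frac{5255}{41651} = - \frac{25071182143}{205311773736}$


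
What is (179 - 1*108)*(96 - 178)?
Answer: -5822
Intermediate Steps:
(179 - 1*108)*(96 - 178) = (179 - 108)*(-82) = 71*(-82) = -5822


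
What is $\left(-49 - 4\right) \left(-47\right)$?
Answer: $2491$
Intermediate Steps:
$\left(-49 - 4\right) \left(-47\right) = \left(-53\right) \left(-47\right) = 2491$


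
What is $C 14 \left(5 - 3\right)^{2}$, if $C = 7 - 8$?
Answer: $-56$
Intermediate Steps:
$C = -1$ ($C = 7 - 8 = -1$)
$C 14 \left(5 - 3\right)^{2} = \left(-1\right) 14 \left(5 - 3\right)^{2} = - 14 \cdot 2^{2} = \left(-14\right) 4 = -56$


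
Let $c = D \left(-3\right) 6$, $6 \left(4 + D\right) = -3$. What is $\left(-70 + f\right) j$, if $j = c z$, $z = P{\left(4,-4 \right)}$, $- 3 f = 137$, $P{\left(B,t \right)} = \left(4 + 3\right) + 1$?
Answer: $-74952$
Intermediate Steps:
$D = - \frac{9}{2}$ ($D = -4 + \frac{1}{6} \left(-3\right) = -4 - \frac{1}{2} = - \frac{9}{2} \approx -4.5$)
$c = 81$ ($c = \left(- \frac{9}{2}\right) \left(-3\right) 6 = \frac{27}{2} \cdot 6 = 81$)
$P{\left(B,t \right)} = 8$ ($P{\left(B,t \right)} = 7 + 1 = 8$)
$f = - \frac{137}{3}$ ($f = \left(- \frac{1}{3}\right) 137 = - \frac{137}{3} \approx -45.667$)
$z = 8$
$j = 648$ ($j = 81 \cdot 8 = 648$)
$\left(-70 + f\right) j = \left(-70 - \frac{137}{3}\right) 648 = \left(- \frac{347}{3}\right) 648 = -74952$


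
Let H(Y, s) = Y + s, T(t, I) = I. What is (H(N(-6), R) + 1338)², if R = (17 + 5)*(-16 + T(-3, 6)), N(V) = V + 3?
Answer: 1243225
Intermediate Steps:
N(V) = 3 + V
R = -220 (R = (17 + 5)*(-16 + 6) = 22*(-10) = -220)
(H(N(-6), R) + 1338)² = (((3 - 6) - 220) + 1338)² = ((-3 - 220) + 1338)² = (-223 + 1338)² = 1115² = 1243225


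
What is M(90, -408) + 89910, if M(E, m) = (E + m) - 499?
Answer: 89093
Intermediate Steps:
M(E, m) = -499 + E + m
M(90, -408) + 89910 = (-499 + 90 - 408) + 89910 = -817 + 89910 = 89093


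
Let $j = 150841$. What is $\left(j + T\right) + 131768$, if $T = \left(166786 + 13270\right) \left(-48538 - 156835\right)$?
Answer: $-36978358279$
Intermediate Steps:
$T = -36978640888$ ($T = 180056 \left(-205373\right) = -36978640888$)
$\left(j + T\right) + 131768 = \left(150841 - 36978640888\right) + 131768 = -36978490047 + 131768 = -36978358279$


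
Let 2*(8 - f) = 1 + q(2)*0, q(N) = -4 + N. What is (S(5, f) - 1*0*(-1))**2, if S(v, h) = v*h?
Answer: 5625/4 ≈ 1406.3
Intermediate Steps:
f = 15/2 (f = 8 - (1 + (-4 + 2)*0)/2 = 8 - (1 - 2*0)/2 = 8 - (1 + 0)/2 = 8 - 1/2*1 = 8 - 1/2 = 15/2 ≈ 7.5000)
S(v, h) = h*v
(S(5, f) - 1*0*(-1))**2 = ((15/2)*5 - 1*0*(-1))**2 = (75/2 + 0*(-1))**2 = (75/2 + 0)**2 = (75/2)**2 = 5625/4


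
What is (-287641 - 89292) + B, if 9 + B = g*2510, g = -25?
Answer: -439692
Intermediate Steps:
B = -62759 (B = -9 - 25*2510 = -9 - 62750 = -62759)
(-287641 - 89292) + B = (-287641 - 89292) - 62759 = -376933 - 62759 = -439692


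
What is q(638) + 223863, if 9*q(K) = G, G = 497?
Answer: 2015264/9 ≈ 2.2392e+5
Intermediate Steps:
q(K) = 497/9 (q(K) = (1/9)*497 = 497/9)
q(638) + 223863 = 497/9 + 223863 = 2015264/9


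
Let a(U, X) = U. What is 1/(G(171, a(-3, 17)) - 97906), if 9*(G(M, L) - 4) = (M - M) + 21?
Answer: -3/293699 ≈ -1.0215e-5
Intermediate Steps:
G(M, L) = 19/3 (G(M, L) = 4 + ((M - M) + 21)/9 = 4 + (0 + 21)/9 = 4 + (⅑)*21 = 4 + 7/3 = 19/3)
1/(G(171, a(-3, 17)) - 97906) = 1/(19/3 - 97906) = 1/(-293699/3) = -3/293699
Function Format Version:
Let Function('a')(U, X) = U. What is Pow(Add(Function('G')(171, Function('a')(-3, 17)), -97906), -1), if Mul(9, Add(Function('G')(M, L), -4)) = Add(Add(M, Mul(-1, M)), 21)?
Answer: Rational(-3, 293699) ≈ -1.0215e-5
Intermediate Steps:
Function('G')(M, L) = Rational(19, 3) (Function('G')(M, L) = Add(4, Mul(Rational(1, 9), Add(Add(M, Mul(-1, M)), 21))) = Add(4, Mul(Rational(1, 9), Add(0, 21))) = Add(4, Mul(Rational(1, 9), 21)) = Add(4, Rational(7, 3)) = Rational(19, 3))
Pow(Add(Function('G')(171, Function('a')(-3, 17)), -97906), -1) = Pow(Add(Rational(19, 3), -97906), -1) = Pow(Rational(-293699, 3), -1) = Rational(-3, 293699)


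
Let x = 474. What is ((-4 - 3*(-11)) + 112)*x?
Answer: 66834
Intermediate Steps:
((-4 - 3*(-11)) + 112)*x = ((-4 - 3*(-11)) + 112)*474 = ((-4 + 33) + 112)*474 = (29 + 112)*474 = 141*474 = 66834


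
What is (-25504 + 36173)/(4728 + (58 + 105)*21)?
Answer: 10669/8151 ≈ 1.3089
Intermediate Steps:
(-25504 + 36173)/(4728 + (58 + 105)*21) = 10669/(4728 + 163*21) = 10669/(4728 + 3423) = 10669/8151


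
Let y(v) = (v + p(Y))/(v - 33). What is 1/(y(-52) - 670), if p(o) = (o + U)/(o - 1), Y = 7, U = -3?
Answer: -255/170696 ≈ -0.0014939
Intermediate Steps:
p(o) = (-3 + o)/(-1 + o) (p(o) = (o - 3)/(o - 1) = (-3 + o)/(-1 + o))
y(v) = (⅔ + v)/(-33 + v) (y(v) = (v + (-3 + 7)/(-1 + 7))/(v - 33) = (v + 4/6)/(-33 + v) = (v + (⅙)*4)/(-33 + v) = (v + ⅔)/(-33 + v) = (⅔ + v)/(-33 + v))
1/(y(-52) - 670) = 1/((⅔ - 52)/(-33 - 52) - 670) = 1/(-154/3/(-85) - 670) = 1/(-1/85*(-154/3) - 670) = 1/(154/255 - 670) = 1/(-170696/255) = -255/170696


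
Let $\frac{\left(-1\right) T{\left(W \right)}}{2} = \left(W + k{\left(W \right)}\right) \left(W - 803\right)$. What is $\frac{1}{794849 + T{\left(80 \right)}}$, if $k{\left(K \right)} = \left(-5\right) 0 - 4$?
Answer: $\frac{1}{904745} \approx 1.1053 \cdot 10^{-6}$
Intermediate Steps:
$k{\left(K \right)} = -4$ ($k{\left(K \right)} = 0 - 4 = -4$)
$T{\left(W \right)} = - 2 \left(-803 + W\right) \left(-4 + W\right)$ ($T{\left(W \right)} = - 2 \left(W - 4\right) \left(W - 803\right) = - 2 \left(-4 + W\right) \left(-803 + W\right) = - 2 \left(-803 + W\right) \left(-4 + W\right)$)
$\frac{1}{794849 + T{\left(80 \right)}} = \frac{1}{794849 - \left(-122696 + 12800\right)} = \frac{1}{794849 - -109896} = \frac{1}{794849 + 109896} = \frac{1}{904745}$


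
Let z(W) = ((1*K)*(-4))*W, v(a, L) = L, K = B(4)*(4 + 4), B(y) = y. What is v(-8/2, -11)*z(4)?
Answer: 5632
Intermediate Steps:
K = 32 (K = 4*(4 + 4) = 4*8 = 32)
z(W) = -128*W (z(W) = ((1*32)*(-4))*W = (32*(-4))*W = -128*W)
v(-8/2, -11)*z(4) = -(-1408)*4 = -11*(-512) = 5632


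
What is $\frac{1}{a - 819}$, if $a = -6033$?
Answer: $- \frac{1}{6852} \approx -0.00014594$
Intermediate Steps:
$\frac{1}{a - 819} = \frac{1}{-6033 - 819} = \frac{1}{-6852} = - \frac{1}{6852}$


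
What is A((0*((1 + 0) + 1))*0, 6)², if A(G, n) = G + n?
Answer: 36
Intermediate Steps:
A((0*((1 + 0) + 1))*0, 6)² = ((0*((1 + 0) + 1))*0 + 6)² = ((0*(1 + 1))*0 + 6)² = ((0*2)*0 + 6)² = (0*0 + 6)² = (0 + 6)² = 6² = 36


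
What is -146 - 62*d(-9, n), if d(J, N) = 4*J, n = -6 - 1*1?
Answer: 2086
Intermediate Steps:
n = -7 (n = -6 - 1 = -7)
-146 - 62*d(-9, n) = -146 - 248*(-9) = -146 - 62*(-36) = -146 + 2232 = 2086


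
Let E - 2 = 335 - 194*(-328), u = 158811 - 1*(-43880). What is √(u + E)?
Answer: 2*√66665 ≈ 516.39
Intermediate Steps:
u = 202691 (u = 158811 + 43880 = 202691)
E = 63969 (E = 2 + (335 - 194*(-328)) = 2 + (335 + 63632) = 2 + 63967 = 63969)
√(u + E) = √(202691 + 63969) = √266660 = 2*√66665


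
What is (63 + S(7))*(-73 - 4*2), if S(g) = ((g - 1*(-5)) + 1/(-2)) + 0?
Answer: -12069/2 ≈ -6034.5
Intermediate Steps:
S(g) = 9/2 + g (S(g) = ((g + 5) - 1/2) + 0 = ((5 + g) - 1/2) + 0 = (9/2 + g) + 0 = 9/2 + g)
(63 + S(7))*(-73 - 4*2) = (63 + (9/2 + 7))*(-73 - 4*2) = (63 + 23/2)*(-73 - 8) = (149/2)*(-81) = -12069/2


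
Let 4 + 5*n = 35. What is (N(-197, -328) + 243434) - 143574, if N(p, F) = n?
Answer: 499331/5 ≈ 99866.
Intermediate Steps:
n = 31/5 (n = -⅘ + (⅕)*35 = -⅘ + 7 = 31/5 ≈ 6.2000)
N(p, F) = 31/5
(N(-197, -328) + 243434) - 143574 = (31/5 + 243434) - 143574 = 1217201/5 - 143574 = 499331/5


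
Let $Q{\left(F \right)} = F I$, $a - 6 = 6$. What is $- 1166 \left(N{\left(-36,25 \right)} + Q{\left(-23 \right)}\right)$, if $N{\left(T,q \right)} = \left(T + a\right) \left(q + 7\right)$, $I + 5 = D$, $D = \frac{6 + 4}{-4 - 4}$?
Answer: $\frac{1455751}{2} \approx 7.2788 \cdot 10^{5}$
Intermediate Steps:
$a = 12$ ($a = 6 + 6 = 12$)
$D = - \frac{5}{4}$ ($D = \frac{10}{-8} = 10 \left(- \frac{1}{8}\right) = - \frac{5}{4} \approx -1.25$)
$I = - \frac{25}{4}$ ($I = -5 - \frac{5}{4} = - \frac{25}{4} \approx -6.25$)
$N{\left(T,q \right)} = \left(7 + q\right) \left(12 + T\right)$ ($N{\left(T,q \right)} = \left(T + 12\right) \left(q + 7\right) = \left(12 + T\right) \left(7 + q\right) = \left(7 + q\right) \left(12 + T\right)$)
$Q{\left(F \right)} = - \frac{25 F}{4}$ ($Q{\left(F \right)} = F \left(- \frac{25}{4}\right) = - \frac{25 F}{4}$)
$- 1166 \left(N{\left(-36,25 \right)} + Q{\left(-23 \right)}\right) = - 1166 \left(\left(84 + 7 \left(-36\right) + 12 \cdot 25 - 900\right) - - \frac{575}{4}\right) = - 1166 \left(\left(84 - 252 + 300 - 900\right) + \frac{575}{4}\right) = - 1166 \left(-768 + \frac{575}{4}\right) = \left(-1166\right) \left(- \frac{2497}{4}\right) = \frac{1455751}{2}$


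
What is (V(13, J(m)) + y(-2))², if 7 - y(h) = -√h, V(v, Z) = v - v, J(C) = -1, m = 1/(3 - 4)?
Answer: (7 + I*√2)² ≈ 47.0 + 19.799*I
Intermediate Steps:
m = -1 (m = 1/(-1) = -1)
V(v, Z) = 0
y(h) = 7 + √h (y(h) = 7 - (-1)*√h = 7 + √h)
(V(13, J(m)) + y(-2))² = (0 + (7 + √(-2)))² = (0 + (7 + I*√2))² = (7 + I*√2)²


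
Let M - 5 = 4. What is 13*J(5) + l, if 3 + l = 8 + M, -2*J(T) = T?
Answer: -37/2 ≈ -18.500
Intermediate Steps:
M = 9 (M = 5 + 4 = 9)
J(T) = -T/2
l = 14 (l = -3 + (8 + 9) = -3 + 17 = 14)
13*J(5) + l = 13*(-½*5) + 14 = 13*(-5/2) + 14 = -65/2 + 14 = -37/2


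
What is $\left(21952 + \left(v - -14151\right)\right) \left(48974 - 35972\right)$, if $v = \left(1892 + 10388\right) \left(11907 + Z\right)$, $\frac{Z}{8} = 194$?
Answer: $2149394724246$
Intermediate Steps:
$Z = 1552$ ($Z = 8 \cdot 194 = 1552$)
$v = 165276520$ ($v = \left(1892 + 10388\right) \left(11907 + 1552\right) = 12280 \cdot 13459 = 165276520$)
$\left(21952 + \left(v - -14151\right)\right) \left(48974 - 35972\right) = \left(21952 + \left(165276520 - -14151\right)\right) \left(48974 - 35972\right) = \left(21952 + \left(165276520 + 14151\right)\right) 13002 = \left(21952 + 165290671\right) 13002 = 165312623 \cdot 13002 = 2149394724246$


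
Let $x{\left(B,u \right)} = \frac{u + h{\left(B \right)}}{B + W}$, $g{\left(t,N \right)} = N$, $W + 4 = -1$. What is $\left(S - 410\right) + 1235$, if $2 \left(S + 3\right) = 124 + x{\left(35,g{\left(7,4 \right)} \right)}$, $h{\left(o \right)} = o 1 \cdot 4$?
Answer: $\frac{4432}{5} \approx 886.4$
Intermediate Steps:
$h{\left(o \right)} = 4 o$ ($h{\left(o \right)} = o 4 = 4 o$)
$W = -5$ ($W = -4 - 1 = -5$)
$x{\left(B,u \right)} = \frac{u + 4 B}{-5 + B}$ ($x{\left(B,u \right)} = \frac{u + 4 B}{B - 5} = \frac{u + 4 B}{-5 + B}$)
$S = \frac{307}{5}$ ($S = -3 + \frac{124 + \frac{4 + 4 \cdot 35}{-5 + 35}}{2} = -3 + \frac{124 + \frac{4 + 140}{30}}{2} = -3 + \frac{124 + \frac{1}{30} \cdot 144}{2} = -3 + \frac{124 + \frac{24}{5}}{2} = -3 + \frac{1}{2} \cdot \frac{644}{5} = -3 + \frac{322}{5} = \frac{307}{5} \approx 61.4$)
$\left(S - 410\right) + 1235 = \left(\frac{307}{5} - 410\right) + 1235 = - \frac{1743}{5} + 1235 = \frac{4432}{5}$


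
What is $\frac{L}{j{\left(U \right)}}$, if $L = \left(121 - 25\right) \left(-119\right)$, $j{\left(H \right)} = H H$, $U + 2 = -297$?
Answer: $- \frac{11424}{89401} \approx -0.12778$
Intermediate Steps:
$U = -299$ ($U = -2 - 297 = -299$)
$j{\left(H \right)} = H^{2}$
$L = -11424$ ($L = 96 \left(-119\right) = -11424$)
$\frac{L}{j{\left(U \right)}} = - \frac{11424}{\left(-299\right)^{2}} = - \frac{11424}{89401}$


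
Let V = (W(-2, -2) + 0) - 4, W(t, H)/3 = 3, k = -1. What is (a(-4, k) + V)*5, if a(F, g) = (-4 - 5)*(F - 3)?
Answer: 340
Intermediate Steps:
W(t, H) = 9 (W(t, H) = 3*3 = 9)
V = 5 (V = (9 + 0) - 4 = 9 - 4 = 5)
a(F, g) = 27 - 9*F (a(F, g) = -9*(-3 + F) = 27 - 9*F)
(a(-4, k) + V)*5 = ((27 - 9*(-4)) + 5)*5 = ((27 + 36) + 5)*5 = (63 + 5)*5 = 68*5 = 340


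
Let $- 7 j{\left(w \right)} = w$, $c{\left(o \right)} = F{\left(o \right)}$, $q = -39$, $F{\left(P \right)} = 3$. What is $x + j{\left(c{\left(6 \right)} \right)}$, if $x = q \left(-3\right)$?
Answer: $\frac{816}{7} \approx 116.57$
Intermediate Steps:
$c{\left(o \right)} = 3$
$j{\left(w \right)} = - \frac{w}{7}$
$x = 117$ ($x = \left(-39\right) \left(-3\right) = 117$)
$x + j{\left(c{\left(6 \right)} \right)} = 117 - \frac{3}{7} = \frac{816}{7}$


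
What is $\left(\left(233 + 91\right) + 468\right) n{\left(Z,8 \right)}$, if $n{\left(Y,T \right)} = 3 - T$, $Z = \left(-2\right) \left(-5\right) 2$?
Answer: $-3960$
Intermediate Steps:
$Z = 20$ ($Z = 10 \cdot 2 = 20$)
$\left(\left(233 + 91\right) + 468\right) n{\left(Z,8 \right)} = \left(\left(233 + 91\right) + 468\right) \left(3 - 8\right) = \left(324 + 468\right) \left(3 - 8\right) = 792 \left(-5\right) = -3960$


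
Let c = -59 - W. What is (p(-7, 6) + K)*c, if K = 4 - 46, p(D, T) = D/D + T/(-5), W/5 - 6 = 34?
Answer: 54649/5 ≈ 10930.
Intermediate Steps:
W = 200 (W = 30 + 5*34 = 30 + 170 = 200)
p(D, T) = 1 - T/5 (p(D, T) = 1 + T*(-1/5) = 1 - T/5)
K = -42
c = -259 (c = -59 - 1*200 = -59 - 200 = -259)
(p(-7, 6) + K)*c = ((1 - 1/5*6) - 42)*(-259) = ((1 - 6/5) - 42)*(-259) = (-1/5 - 42)*(-259) = -211/5*(-259) = 54649/5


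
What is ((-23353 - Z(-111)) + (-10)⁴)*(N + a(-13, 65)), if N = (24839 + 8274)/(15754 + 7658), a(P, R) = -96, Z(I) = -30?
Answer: 9834323599/7804 ≈ 1.2602e+6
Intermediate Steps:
N = 33113/23412 ≈ 1.4144
((-23353 - Z(-111)) + (-10)⁴)*(N + a(-13, 65)) = ((-23353 - 1*(-30)) + (-10)⁴)*(33113/23412 - 96) = ((-23353 + 30) + 10000)*(-2214439/23412) = (-23323 + 10000)*(-2214439/23412) = -13323*(-2214439/23412) = 9834323599/7804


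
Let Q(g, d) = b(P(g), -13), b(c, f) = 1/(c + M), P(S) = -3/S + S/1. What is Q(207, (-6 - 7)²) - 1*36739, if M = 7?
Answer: -542451266/14765 ≈ -36739.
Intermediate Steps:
P(S) = S - 3/S (P(S) = -3/S + S*1 = -3/S + S = S - 3/S)
b(c, f) = 1/(7 + c) (b(c, f) = 1/(c + 7) = 1/(7 + c))
Q(g, d) = 1/(7 + g - 3/g) (Q(g, d) = 1/(7 + (g - 3/g)) = 1/(7 + g - 3/g))
Q(207, (-6 - 7)²) - 1*36739 = 207/(-3 + 207² + 7*207) - 1*36739 = 207/(-3 + 42849 + 1449) - 36739 = 207/44295 - 36739 = 207*(1/44295) - 36739 = 69/14765 - 36739 = -542451266/14765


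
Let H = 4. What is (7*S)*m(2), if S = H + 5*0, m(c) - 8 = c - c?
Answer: 224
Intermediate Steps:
m(c) = 8 (m(c) = 8 + (c - c) = 8 + 0 = 8)
S = 4 (S = 4 + 5*0 = 4 + 0 = 4)
(7*S)*m(2) = (7*4)*8 = 28*8 = 224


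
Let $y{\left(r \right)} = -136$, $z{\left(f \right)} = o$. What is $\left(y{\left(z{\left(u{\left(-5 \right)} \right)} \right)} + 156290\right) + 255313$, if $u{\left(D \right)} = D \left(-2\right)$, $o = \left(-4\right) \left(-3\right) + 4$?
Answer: $411467$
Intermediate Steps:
$o = 16$ ($o = 12 + 4 = 16$)
$u{\left(D \right)} = - 2 D$
$z{\left(f \right)} = 16$
$\left(y{\left(z{\left(u{\left(-5 \right)} \right)} \right)} + 156290\right) + 255313 = \left(-136 + 156290\right) + 255313 = 156154 + 255313 = 411467$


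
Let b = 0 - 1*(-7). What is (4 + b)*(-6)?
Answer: -66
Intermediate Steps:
b = 7 (b = 0 + 7 = 7)
(4 + b)*(-6) = (4 + 7)*(-6) = 11*(-6) = -66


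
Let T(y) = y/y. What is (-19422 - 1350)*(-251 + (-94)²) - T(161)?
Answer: -178327621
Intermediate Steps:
T(y) = 1
(-19422 - 1350)*(-251 + (-94)²) - T(161) = (-19422 - 1350)*(-251 + (-94)²) - 1*1 = -20772*(-251 + 8836) - 1 = -20772*8585 - 1 = -178327620 - 1 = -178327621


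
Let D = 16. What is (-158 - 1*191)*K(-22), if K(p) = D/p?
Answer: 2792/11 ≈ 253.82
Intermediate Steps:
K(p) = 16/p
(-158 - 1*191)*K(-22) = (-158 - 1*191)*(16/(-22)) = (-158 - 191)*(16*(-1/22)) = -349*(-8/11) = 2792/11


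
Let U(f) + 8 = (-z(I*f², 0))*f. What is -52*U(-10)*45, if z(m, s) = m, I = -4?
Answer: 9378720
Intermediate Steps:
U(f) = -8 + 4*f³ (U(f) = -8 + (-(-4)*f²)*f = -8 + (4*f²)*f = -8 + 4*f³)
-52*U(-10)*45 = -52*(-8 + 4*(-10)³)*45 = -52*(-8 + 4*(-1000))*45 = -52*(-8 - 4000)*45 = -52*(-4008)*45 = 208416*45 = 9378720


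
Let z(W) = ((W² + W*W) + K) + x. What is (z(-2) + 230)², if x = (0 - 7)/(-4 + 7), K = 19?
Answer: 583696/9 ≈ 64855.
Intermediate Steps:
x = -7/3 ≈ -2.3333
z(W) = 50/3 + 2*W² (z(W) = ((W² + W*W) + 19) - 7/3 = ((W² + W²) + 19) - 7/3 = (2*W² + 19) - 7/3 = (19 + 2*W²) - 7/3 = 50/3 + 2*W²)
(z(-2) + 230)² = ((50/3 + 2*(-2)²) + 230)² = ((50/3 + 2*4) + 230)² = ((50/3 + 8) + 230)² = (74/3 + 230)² = (764/3)² = 583696/9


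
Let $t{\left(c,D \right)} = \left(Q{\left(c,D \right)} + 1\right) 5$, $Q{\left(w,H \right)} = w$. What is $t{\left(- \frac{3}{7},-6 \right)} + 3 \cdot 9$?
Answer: $\frac{209}{7} \approx 29.857$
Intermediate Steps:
$t{\left(c,D \right)} = 5 + 5 c$ ($t{\left(c,D \right)} = \left(c + 1\right) 5 = \left(1 + c\right) 5 = 5 + 5 c$)
$t{\left(- \frac{3}{7},-6 \right)} + 3 \cdot 9 = \left(5 + 5 \left(- \frac{3}{7}\right)\right) + 3 \cdot 9 = \left(5 + 5 \left(\left(-3\right) \frac{1}{7}\right)\right) + 27 = \left(5 + 5 \left(- \frac{3}{7}\right)\right) + 27 = \left(5 - \frac{15}{7}\right) + 27 = \frac{20}{7} + 27 = \frac{209}{7}$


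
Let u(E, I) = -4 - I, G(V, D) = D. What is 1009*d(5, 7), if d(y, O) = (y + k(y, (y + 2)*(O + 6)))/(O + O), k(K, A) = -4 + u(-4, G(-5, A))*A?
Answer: -4360898/7 ≈ -6.2299e+5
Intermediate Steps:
k(K, A) = -4 + A*(-4 - A) (k(K, A) = -4 + (-4 - A)*A = -4 + A*(-4 - A))
d(y, O) = (-4 + y - (2 + y)*(4 + (2 + y)*(6 + O))*(6 + O))/(2*O) (d(y, O) = (y + (-4 - (y + 2)*(O + 6)*(4 + (y + 2)*(O + 6))))/(O + O) = (y + (-4 - (2 + y)*(6 + O)*(4 + (2 + y)*(6 + O))))/((2*O)) = (y + (-4 - (2 + y)*(4 + (2 + y)*(6 + O))*(6 + O)))*(1/(2*O)) = (-4 + y - (2 + y)*(4 + (2 + y)*(6 + O))*(6 + O))*(1/(2*O)) = (-4 + y - (2 + y)*(4 + (2 + y)*(6 + O))*(6 + O))/(2*O))
1009*d(5, 7) = 1009*((½)*(-4 + 5 - (12 + 2*7 + 6*5 + 7*5)*(16 + 2*7 + 6*5 + 7*5))/7) = 1009*((½)*(⅐)*(-4 + 5 - (12 + 14 + 30 + 35)*(16 + 14 + 30 + 35))) = 1009*((½)*(⅐)*(-4 + 5 - 1*91*95)) = 1009*((½)*(⅐)*(-4 + 5 - 8645)) = 1009*((½)*(⅐)*(-8644)) = 1009*(-4322/7) = -4360898/7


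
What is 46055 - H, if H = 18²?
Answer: 45731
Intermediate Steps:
H = 324
46055 - H = 46055 - 1*324 = 46055 - 324 = 45731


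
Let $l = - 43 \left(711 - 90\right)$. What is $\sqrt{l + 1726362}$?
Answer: $3 \sqrt{188851} \approx 1303.7$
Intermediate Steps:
$l = -26703$ ($l = \left(-43\right) 621 = -26703$)
$\sqrt{l + 1726362} = \sqrt{-26703 + 1726362} = \sqrt{1699659} = 3 \sqrt{188851}$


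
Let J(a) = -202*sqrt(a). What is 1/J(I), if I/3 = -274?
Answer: I*sqrt(822)/166044 ≈ 0.00017267*I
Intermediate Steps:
I = -822 (I = 3*(-274) = -822)
1/J(I) = 1/(-202*I*sqrt(822)) = I*sqrt(822)/166044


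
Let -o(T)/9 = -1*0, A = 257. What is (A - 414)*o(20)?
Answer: 0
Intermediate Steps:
o(T) = 0 (o(T) = -(-9)*0 = -9*0 = 0)
(A - 414)*o(20) = (257 - 414)*0 = -157*0 = 0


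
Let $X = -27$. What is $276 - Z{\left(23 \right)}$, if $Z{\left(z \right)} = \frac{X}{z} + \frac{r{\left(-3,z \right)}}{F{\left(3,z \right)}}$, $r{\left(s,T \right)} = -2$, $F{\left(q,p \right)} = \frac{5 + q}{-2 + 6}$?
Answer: $\frac{6398}{23} \approx 278.17$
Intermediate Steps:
$F{\left(q,p \right)} = \frac{5}{4} + \frac{q}{4}$ ($F{\left(q,p \right)} = \frac{5 + q}{4} = \left(5 + q\right) \frac{1}{4} = \frac{5}{4} + \frac{q}{4}$)
$Z{\left(z \right)} = -1 - \frac{27}{z}$ ($Z{\left(z \right)} = - \frac{27}{z} - \frac{2}{\frac{5}{4} + \frac{1}{4} \cdot 3} = - \frac{27}{z} - \frac{2}{\frac{5}{4} + \frac{3}{4}} = - \frac{27}{z} - \frac{2}{2} = - \frac{27}{z} - 1 = -1 - \frac{27}{z}$)
$276 - Z{\left(23 \right)} = 276 - \frac{-27 - 23}{23} = 276 - \frac{1}{23} \left(-50\right) = 276 - - \frac{50}{23} = 276 + \frac{50}{23} = \frac{6398}{23}$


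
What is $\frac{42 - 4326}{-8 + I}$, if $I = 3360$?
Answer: $- \frac{1071}{838} \approx -1.278$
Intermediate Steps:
$\frac{42 - 4326}{-8 + I} = \frac{42 - 4326}{-8 + 3360} = - \frac{4284}{3352} = \left(-4284\right) \frac{1}{3352} = - \frac{1071}{838}$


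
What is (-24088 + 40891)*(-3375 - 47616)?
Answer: -856801773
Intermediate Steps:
(-24088 + 40891)*(-3375 - 47616) = 16803*(-50991) = -856801773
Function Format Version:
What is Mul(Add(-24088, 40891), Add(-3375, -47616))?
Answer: -856801773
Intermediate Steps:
Mul(Add(-24088, 40891), Add(-3375, -47616)) = Mul(16803, -50991) = -856801773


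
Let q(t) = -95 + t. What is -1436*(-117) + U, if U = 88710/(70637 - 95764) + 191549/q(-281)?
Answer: 1582489302341/9447752 ≈ 1.6750e+5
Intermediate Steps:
U = -4846406683/9447752 (U = 88710/(70637 - 95764) + 191549/(-95 - 281) = 88710/(-25127) + 191549/(-376) = 88710*(-1/25127) + 191549*(-1/376) = -88710/25127 - 191549/376 = -4846406683/9447752 ≈ -512.97)
-1436*(-117) + U = -1436*(-117) - 4846406683/9447752 = 168012 - 4846406683/9447752 = 1582489302341/9447752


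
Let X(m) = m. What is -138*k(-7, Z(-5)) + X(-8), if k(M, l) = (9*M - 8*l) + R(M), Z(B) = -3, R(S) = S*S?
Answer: -1388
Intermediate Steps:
R(S) = S**2
k(M, l) = M**2 - 8*l + 9*M (k(M, l) = (9*M - 8*l) + M**2 = (-8*l + 9*M) + M**2 = M**2 - 8*l + 9*M)
-138*k(-7, Z(-5)) + X(-8) = -138*((-7)**2 - 8*(-3) + 9*(-7)) - 8 = -138*(49 + 24 - 63) - 8 = -138*10 - 8 = -1380 - 8 = -1388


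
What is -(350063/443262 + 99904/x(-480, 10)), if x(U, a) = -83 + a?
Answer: 44258092249/32358126 ≈ 1367.8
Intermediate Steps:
-(350063/443262 + 99904/x(-480, 10)) = -(350063/443262 + 99904/(-83 + 10)) = -(350063*(1/443262) + 99904/(-73)) = -(350063/443262 + 99904*(-1/73)) = -(350063/443262 - 99904/73) = -1*(-44258092249/32358126) = 44258092249/32358126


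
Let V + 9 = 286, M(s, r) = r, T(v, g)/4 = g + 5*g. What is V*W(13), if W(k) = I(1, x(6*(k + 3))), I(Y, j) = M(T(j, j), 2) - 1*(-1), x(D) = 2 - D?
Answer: 831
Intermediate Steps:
T(v, g) = 24*g (T(v, g) = 4*(g + 5*g) = 4*(6*g) = 24*g)
V = 277 (V = -9 + 286 = 277)
I(Y, j) = 3 (I(Y, j) = 2 - 1*(-1) = 2 + 1 = 3)
W(k) = 3
V*W(13) = 277*3 = 831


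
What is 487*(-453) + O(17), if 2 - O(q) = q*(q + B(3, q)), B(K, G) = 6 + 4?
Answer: -221068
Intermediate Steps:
B(K, G) = 10
O(q) = 2 - q*(10 + q) (O(q) = 2 - q*(q + 10) = 2 - q*(10 + q))
487*(-453) + O(17) = 487*(-453) + (2 - 1*17² - 10*17) = -220611 + (2 - 1*289 - 170) = -220611 + (2 - 289 - 170) = -220611 - 457 = -221068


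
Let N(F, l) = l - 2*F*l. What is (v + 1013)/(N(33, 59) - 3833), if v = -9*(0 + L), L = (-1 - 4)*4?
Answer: -1193/7668 ≈ -0.15558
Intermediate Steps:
N(F, l) = l - 2*F*l
L = -20 (L = -5*4 = -20)
v = 180 (v = -9*(0 - 20) = -9*(-20) = 180)
(v + 1013)/(N(33, 59) - 3833) = (180 + 1013)/(59*(1 - 2*33) - 3833) = 1193/(59*(1 - 66) - 3833) = 1193/(59*(-65) - 3833) = 1193/(-3835 - 3833) = 1193/(-7668) = 1193*(-1/7668) = -1193/7668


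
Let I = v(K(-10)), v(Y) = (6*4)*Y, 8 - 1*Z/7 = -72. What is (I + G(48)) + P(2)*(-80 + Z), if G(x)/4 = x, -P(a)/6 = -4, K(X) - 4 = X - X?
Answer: 11808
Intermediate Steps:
Z = 560 (Z = 56 - 7*(-72) = 56 + 504 = 560)
K(X) = 4 (K(X) = 4 + (X - X) = 4 + 0 = 4)
P(a) = 24 (P(a) = -6*(-4) = 24)
G(x) = 4*x
v(Y) = 24*Y
I = 96 (I = 24*4 = 96)
(I + G(48)) + P(2)*(-80 + Z) = (96 + 4*48) + 24*(-80 + 560) = (96 + 192) + 24*480 = 288 + 11520 = 11808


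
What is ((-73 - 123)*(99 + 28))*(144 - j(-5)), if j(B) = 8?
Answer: -3385312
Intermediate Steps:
((-73 - 123)*(99 + 28))*(144 - j(-5)) = ((-73 - 123)*(99 + 28))*(144 - 1*8) = (-196*127)*(144 - 8) = -24892*136 = -3385312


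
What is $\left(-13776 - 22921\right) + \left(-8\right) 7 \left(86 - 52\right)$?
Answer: $-38601$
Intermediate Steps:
$\left(-13776 - 22921\right) + \left(-8\right) 7 \left(86 - 52\right) = -36697 - 1904 = -38601$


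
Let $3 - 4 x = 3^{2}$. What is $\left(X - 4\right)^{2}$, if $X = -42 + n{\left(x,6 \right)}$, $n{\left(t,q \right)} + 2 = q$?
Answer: $1764$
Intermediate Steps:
$x = - \frac{3}{2}$ ($x = \frac{3}{4} - \frac{3^{2}}{4} = \frac{3}{4} - \frac{9}{4} = - \frac{3}{2} \approx -1.5$)
$n{\left(t,q \right)} = -2 + q$
$X = -38$ ($X = -42 + \left(-2 + 6\right) = -42 + 4 = -38$)
$\left(X - 4\right)^{2} = \left(-38 - 4\right)^{2} = \left(-42\right)^{2} = 1764$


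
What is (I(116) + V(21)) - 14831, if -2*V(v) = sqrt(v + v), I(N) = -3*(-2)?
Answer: -14825 - sqrt(42)/2 ≈ -14828.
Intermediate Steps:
I(N) = 6
V(v) = -sqrt(2)*sqrt(v)/2 (V(v) = -sqrt(v + v)/2 = -sqrt(2)*sqrt(v)/2)
(I(116) + V(21)) - 14831 = (6 - sqrt(2)*sqrt(21)/2) - 14831 = (6 - sqrt(42)/2) - 14831 = -14825 - sqrt(42)/2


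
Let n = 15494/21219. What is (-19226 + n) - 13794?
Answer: -700635886/21219 ≈ -33019.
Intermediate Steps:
n = 15494/21219 (n = 15494*(1/21219) = 15494/21219 ≈ 0.73020)
(-19226 + n) - 13794 = (-19226 + 15494/21219) - 13794 = -407941000/21219 - 13794 = -700635886/21219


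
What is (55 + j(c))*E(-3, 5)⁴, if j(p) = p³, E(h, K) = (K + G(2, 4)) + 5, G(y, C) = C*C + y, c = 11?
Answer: 851913216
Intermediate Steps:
G(y, C) = y + C² (G(y, C) = C² + y = y + C²)
E(h, K) = 23 + K (E(h, K) = (K + (2 + 4²)) + 5 = (K + (2 + 16)) + 5 = (K + 18) + 5 = (18 + K) + 5 = 23 + K)
(55 + j(c))*E(-3, 5)⁴ = (55 + 11³)*(23 + 5)⁴ = (55 + 1331)*28⁴ = 1386*614656 = 851913216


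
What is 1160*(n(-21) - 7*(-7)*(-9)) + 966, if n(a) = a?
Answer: -534954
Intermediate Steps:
1160*(n(-21) - 7*(-7)*(-9)) + 966 = 1160*(-21 - 7*(-7)*(-9)) + 966 = 1160*(-21 - (-49)*(-9)) + 966 = 1160*(-21 - 1*441) + 966 = 1160*(-21 - 441) + 966 = 1160*(-462) + 966 = -535920 + 966 = -534954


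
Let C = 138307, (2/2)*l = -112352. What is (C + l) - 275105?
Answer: -249150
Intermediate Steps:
l = -112352
(C + l) - 275105 = (138307 - 112352) - 275105 = 25955 - 275105 = -249150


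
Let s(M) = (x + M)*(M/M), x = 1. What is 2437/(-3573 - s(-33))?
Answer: -2437/3541 ≈ -0.68822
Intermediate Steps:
s(M) = 1 + M (s(M) = (1 + M)*(M/M) = (1 + M)*1 = 1 + M)
2437/(-3573 - s(-33)) = 2437/(-3573 - (1 - 33)) = 2437/(-3573 - 1*(-32)) = 2437/(-3573 + 32) = 2437/(-3541) = 2437*(-1/3541) = -2437/3541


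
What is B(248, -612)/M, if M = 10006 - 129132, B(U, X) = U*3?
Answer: -372/59563 ≈ -0.0062455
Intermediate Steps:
B(U, X) = 3*U
M = -119126
B(248, -612)/M = (3*248)/(-119126) = 744*(-1/119126) = -372/59563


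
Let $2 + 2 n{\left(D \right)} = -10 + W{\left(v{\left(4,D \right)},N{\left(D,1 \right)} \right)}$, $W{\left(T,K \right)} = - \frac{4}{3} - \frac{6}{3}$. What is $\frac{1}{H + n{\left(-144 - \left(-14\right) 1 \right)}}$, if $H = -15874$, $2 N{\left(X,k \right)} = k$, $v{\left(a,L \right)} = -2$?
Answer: $- \frac{3}{47645} \approx -6.2966 \cdot 10^{-5}$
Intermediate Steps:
$N{\left(X,k \right)} = \frac{k}{2}$
$W{\left(T,K \right)} = - \frac{10}{3}$ ($W{\left(T,K \right)} = \left(-4\right) \frac{1}{3} - 2 = - \frac{4}{3} - 2 = - \frac{10}{3}$)
$n{\left(D \right)} = - \frac{23}{3}$ ($n{\left(D \right)} = -1 + \frac{-10 - \frac{10}{3}}{2} = -1 + \frac{1}{2} \left(- \frac{40}{3}\right) = -1 - \frac{20}{3} = - \frac{23}{3}$)
$\frac{1}{H + n{\left(-144 - \left(-14\right) 1 \right)}} = \frac{1}{-15874 - \frac{23}{3}} = \frac{1}{- \frac{47645}{3}} = - \frac{3}{47645}$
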